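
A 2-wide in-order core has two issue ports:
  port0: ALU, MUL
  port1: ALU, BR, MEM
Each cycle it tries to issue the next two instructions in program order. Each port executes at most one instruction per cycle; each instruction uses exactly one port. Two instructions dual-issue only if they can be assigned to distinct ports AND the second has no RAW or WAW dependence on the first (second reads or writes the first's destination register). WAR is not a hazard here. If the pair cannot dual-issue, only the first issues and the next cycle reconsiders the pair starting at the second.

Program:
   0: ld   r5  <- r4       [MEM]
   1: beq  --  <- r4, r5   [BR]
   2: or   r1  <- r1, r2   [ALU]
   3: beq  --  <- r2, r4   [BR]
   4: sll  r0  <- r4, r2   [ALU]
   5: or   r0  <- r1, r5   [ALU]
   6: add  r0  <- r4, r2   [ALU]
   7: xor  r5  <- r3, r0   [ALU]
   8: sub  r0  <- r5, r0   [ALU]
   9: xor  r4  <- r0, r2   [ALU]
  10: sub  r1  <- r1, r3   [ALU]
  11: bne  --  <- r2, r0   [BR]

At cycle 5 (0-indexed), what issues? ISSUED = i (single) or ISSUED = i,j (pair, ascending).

ISSUED = 7

0. ld.MEM @i0  | no-port MEM/BR
1. beq.BR/or.ALU @i1,i2  | 2-wide
2. beq.BR/sll.ALU @i3,i4  | 2-wide
3. or.ALU @i5  | WAW r0
4. add.ALU @i6  | RAW r0
5. xor.ALU @i7  | RAW r5
6. sub.ALU @i8  | RAW r0
7. xor.ALU/sub.ALU @i9,i10  | 2-wide
8. bne.BR @i11  | tail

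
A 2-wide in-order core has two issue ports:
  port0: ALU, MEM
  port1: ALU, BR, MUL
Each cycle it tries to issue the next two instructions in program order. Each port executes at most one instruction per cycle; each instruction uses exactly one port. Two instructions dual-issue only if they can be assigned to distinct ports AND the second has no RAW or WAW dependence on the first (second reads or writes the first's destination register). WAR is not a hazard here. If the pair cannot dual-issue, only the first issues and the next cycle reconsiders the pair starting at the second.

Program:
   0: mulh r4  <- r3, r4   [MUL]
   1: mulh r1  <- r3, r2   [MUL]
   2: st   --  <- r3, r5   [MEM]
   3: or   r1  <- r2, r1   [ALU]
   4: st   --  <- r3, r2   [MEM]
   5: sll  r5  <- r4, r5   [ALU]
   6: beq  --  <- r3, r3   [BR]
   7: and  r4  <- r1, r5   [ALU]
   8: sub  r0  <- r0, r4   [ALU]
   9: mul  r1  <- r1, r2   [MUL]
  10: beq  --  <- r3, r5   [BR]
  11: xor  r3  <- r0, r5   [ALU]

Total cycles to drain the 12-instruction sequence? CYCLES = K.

CYCLES = 7

[0] i0  mulh  -- no-port MUL/MUL
[1] i1&i2  mulh/st  -- dual
[2] i3&i4  or/st  -- dual
[3] i5&i6  sll/beq  -- dual
[4] i7  and  -- RAW r4
[5] i8&i9  sub/mul  -- dual
[6] i10&i11  beq/xor  -- dual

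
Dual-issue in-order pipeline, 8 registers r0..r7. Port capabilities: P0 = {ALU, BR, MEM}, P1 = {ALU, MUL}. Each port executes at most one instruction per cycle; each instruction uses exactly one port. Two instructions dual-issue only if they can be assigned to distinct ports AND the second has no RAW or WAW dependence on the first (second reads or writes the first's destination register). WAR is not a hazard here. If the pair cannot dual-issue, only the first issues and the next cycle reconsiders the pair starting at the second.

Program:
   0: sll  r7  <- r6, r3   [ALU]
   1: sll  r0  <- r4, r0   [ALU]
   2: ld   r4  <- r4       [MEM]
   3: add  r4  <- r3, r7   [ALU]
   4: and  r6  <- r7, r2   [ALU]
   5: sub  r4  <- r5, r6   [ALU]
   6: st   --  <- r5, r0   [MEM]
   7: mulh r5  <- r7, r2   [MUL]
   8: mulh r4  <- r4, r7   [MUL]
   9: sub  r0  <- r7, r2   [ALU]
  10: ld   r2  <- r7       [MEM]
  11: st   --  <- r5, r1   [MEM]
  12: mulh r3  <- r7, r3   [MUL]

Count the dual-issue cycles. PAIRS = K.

PAIRS = 5

  cy0 -> i0,i1 (sll.ALU sll.ALU) dual
  cy1 -> i2 (ld.MEM) WAW r4
  cy2 -> i3,i4 (add.ALU and.ALU) dual
  cy3 -> i5,i6 (sub.ALU st.MEM) dual
  cy4 -> i7 (mulh.MUL) no-port MUL/MUL
  cy5 -> i8,i9 (mulh.MUL sub.ALU) dual
  cy6 -> i10 (ld.MEM) no-port MEM/MEM
  cy7 -> i11,i12 (st.MEM mulh.MUL) dual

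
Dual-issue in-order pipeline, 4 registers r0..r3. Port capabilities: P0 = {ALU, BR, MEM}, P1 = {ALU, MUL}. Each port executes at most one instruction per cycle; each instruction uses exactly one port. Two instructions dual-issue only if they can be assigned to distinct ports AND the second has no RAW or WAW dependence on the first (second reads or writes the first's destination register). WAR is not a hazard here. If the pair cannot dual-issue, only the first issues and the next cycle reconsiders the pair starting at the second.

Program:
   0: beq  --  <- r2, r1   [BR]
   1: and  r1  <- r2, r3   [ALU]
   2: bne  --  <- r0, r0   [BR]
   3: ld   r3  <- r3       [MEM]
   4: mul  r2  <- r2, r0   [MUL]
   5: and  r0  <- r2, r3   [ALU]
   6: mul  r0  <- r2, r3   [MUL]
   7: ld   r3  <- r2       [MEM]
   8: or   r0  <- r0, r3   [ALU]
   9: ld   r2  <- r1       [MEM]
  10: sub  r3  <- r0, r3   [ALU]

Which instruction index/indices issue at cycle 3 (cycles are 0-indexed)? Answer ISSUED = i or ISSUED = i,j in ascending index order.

  cy0 -> i0&i1 (beq.BR+and.ALU) dual
  cy1 -> i2 (bne.BR) no-port BR/MEM
  cy2 -> i3&i4 (ld.MEM+mul.MUL) dual
  cy3 -> i5 (and.ALU) WAW r0
  cy4 -> i6&i7 (mul.MUL+ld.MEM) dual
  cy5 -> i8&i9 (or.ALU+ld.MEM) dual
  cy6 -> i10 (sub.ALU) tail

ISSUED = 5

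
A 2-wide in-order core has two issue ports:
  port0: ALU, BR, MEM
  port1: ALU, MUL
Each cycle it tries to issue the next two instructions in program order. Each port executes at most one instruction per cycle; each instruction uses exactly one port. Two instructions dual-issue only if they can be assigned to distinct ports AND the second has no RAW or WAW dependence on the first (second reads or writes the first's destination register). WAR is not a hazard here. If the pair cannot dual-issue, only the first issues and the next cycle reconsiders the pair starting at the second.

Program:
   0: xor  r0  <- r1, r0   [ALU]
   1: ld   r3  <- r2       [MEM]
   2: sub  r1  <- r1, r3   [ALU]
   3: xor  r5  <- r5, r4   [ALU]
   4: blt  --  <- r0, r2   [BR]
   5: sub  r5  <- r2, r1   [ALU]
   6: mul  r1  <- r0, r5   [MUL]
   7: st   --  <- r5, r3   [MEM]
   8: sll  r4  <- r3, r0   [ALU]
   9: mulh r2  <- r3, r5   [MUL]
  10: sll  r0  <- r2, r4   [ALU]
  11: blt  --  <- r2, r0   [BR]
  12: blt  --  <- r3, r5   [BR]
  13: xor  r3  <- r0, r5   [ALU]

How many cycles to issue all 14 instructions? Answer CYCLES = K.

CYCLES = 8

[0] i0+i1  xor+ld  -- 2-wide
[1] i2+i3  sub+xor  -- 2-wide
[2] i4+i5  blt+sub  -- 2-wide
[3] i6+i7  mul+st  -- 2-wide
[4] i8+i9  sll+mulh  -- 2-wide
[5] i10  sll  -- RAW r0
[6] i11  blt  -- no-port BR/BR
[7] i12+i13  blt+xor  -- 2-wide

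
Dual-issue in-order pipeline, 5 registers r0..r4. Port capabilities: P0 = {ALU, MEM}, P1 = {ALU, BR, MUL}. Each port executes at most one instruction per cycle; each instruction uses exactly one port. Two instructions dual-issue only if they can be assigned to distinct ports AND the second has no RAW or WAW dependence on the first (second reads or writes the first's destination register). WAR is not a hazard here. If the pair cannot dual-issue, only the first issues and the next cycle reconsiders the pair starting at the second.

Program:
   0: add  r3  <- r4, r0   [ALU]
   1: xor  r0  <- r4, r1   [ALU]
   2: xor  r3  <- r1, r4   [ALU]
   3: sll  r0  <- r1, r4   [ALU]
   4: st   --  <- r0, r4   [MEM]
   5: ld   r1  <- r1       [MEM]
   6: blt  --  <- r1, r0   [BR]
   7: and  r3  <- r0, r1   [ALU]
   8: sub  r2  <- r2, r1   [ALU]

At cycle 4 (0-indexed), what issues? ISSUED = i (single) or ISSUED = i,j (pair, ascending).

ISSUED = 6,7

t=0 i0/i1:add.ALU+xor.ALU ; dual
t=1 i2/i3:xor.ALU+sll.ALU ; dual
t=2 i4:st.MEM ; no-port MEM/MEM
t=3 i5:ld.MEM ; RAW r1
t=4 i6/i7:blt.BR+and.ALU ; dual
t=5 i8:sub.ALU ; tail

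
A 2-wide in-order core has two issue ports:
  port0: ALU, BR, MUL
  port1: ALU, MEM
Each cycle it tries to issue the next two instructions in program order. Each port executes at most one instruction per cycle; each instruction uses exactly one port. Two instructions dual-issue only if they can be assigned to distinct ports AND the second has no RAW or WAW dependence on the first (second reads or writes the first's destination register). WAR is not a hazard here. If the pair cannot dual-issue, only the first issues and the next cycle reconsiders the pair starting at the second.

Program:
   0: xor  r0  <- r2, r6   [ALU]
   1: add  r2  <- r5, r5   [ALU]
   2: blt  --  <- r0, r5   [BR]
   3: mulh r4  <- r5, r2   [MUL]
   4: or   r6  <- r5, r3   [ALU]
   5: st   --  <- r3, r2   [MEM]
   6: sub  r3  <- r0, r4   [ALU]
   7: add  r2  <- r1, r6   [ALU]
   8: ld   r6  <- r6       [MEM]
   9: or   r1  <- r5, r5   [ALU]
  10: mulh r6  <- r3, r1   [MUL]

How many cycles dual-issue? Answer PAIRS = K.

PAIRS = 4

#0 head=0: xor;add i0,i1 dual
#1 head=2: blt i2 no-port BR/MUL
#2 head=3: mulh;or i3,i4 dual
#3 head=5: st;sub i5,i6 dual
#4 head=7: add;ld i7,i8 dual
#5 head=9: or i9 RAW r1
#6 head=10: mulh i10 tail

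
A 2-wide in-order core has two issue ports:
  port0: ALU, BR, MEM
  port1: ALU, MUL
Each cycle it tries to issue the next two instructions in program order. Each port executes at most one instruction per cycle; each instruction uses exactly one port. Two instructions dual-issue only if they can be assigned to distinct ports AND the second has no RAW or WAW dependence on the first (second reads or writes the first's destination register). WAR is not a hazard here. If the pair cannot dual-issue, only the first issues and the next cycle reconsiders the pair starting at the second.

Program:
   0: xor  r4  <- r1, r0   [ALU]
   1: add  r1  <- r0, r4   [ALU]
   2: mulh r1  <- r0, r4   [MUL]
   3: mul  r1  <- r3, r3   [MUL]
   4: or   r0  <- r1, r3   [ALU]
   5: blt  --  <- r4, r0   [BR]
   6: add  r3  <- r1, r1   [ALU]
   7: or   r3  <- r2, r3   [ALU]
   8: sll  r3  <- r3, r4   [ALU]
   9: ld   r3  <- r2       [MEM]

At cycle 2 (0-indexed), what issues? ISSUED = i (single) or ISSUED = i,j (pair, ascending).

ISSUED = 2

0. xor @i0  | RAW r4
1. add @i1  | WAW r1
2. mulh @i2  | no-port MUL/MUL
3. mul @i3  | RAW r1
4. or @i4  | RAW r0
5. blt add @i5,i6  | 2-wide
6. or @i7  | RAW+WAW r3
7. sll @i8  | WAW r3
8. ld @i9  | tail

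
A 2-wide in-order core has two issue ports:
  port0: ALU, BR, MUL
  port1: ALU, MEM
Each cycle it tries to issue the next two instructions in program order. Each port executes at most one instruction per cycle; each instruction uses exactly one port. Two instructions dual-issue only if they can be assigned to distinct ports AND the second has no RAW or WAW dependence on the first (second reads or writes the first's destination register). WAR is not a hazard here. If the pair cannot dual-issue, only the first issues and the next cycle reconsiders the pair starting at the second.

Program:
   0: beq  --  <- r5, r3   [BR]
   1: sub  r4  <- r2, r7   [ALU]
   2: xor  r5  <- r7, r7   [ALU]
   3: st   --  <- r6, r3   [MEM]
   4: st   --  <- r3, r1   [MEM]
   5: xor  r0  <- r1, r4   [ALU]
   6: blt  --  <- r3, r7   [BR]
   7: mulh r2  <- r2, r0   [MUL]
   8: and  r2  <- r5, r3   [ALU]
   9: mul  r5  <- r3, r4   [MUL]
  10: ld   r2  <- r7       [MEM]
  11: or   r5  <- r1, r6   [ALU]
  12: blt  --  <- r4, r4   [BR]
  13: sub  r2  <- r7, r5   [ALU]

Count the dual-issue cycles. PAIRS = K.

PAIRS = 6

0. beq.BR;sub.ALU @i0,i1  | dual
1. xor.ALU;st.MEM @i2,i3  | dual
2. st.MEM;xor.ALU @i4,i5  | dual
3. blt.BR @i6  | no-port BR/MUL
4. mulh.MUL @i7  | WAW r2
5. and.ALU;mul.MUL @i8,i9  | dual
6. ld.MEM;or.ALU @i10,i11  | dual
7. blt.BR;sub.ALU @i12,i13  | dual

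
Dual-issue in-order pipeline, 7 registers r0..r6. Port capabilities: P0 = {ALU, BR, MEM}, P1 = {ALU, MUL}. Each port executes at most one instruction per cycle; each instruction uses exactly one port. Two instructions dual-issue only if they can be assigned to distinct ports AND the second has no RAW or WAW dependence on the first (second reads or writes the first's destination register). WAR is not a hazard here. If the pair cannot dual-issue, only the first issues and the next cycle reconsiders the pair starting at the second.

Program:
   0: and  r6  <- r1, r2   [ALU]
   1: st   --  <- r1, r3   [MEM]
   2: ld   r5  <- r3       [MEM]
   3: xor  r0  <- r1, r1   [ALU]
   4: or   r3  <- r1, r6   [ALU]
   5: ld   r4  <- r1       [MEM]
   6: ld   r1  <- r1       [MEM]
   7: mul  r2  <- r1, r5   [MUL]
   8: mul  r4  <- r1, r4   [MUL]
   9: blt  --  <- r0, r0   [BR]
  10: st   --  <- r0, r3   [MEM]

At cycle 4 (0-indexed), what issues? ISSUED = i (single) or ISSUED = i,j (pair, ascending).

0. and/st @i0+i1  | 2-wide
1. ld/xor @i2+i3  | 2-wide
2. or/ld @i4+i5  | 2-wide
3. ld @i6  | RAW r1
4. mul @i7  | no-port MUL/MUL
5. mul/blt @i8+i9  | 2-wide
6. st @i10  | tail

ISSUED = 7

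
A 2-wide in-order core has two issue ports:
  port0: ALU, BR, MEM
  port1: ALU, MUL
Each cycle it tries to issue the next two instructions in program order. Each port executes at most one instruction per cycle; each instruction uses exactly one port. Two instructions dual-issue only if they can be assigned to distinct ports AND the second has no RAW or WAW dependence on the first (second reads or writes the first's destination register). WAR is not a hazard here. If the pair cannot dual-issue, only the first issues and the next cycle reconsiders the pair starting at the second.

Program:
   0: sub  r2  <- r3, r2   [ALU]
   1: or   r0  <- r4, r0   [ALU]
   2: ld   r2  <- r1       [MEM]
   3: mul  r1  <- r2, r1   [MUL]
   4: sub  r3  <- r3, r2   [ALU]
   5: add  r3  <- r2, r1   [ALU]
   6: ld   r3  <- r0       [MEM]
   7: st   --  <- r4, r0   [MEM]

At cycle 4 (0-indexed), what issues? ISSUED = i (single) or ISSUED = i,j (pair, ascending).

ISSUED = 6

#0 head=0: sub or i0&i1 pair
#1 head=2: ld i2 RAW r2
#2 head=3: mul sub i3&i4 pair
#3 head=5: add i5 WAW r3
#4 head=6: ld i6 no-port MEM/MEM
#5 head=7: st i7 tail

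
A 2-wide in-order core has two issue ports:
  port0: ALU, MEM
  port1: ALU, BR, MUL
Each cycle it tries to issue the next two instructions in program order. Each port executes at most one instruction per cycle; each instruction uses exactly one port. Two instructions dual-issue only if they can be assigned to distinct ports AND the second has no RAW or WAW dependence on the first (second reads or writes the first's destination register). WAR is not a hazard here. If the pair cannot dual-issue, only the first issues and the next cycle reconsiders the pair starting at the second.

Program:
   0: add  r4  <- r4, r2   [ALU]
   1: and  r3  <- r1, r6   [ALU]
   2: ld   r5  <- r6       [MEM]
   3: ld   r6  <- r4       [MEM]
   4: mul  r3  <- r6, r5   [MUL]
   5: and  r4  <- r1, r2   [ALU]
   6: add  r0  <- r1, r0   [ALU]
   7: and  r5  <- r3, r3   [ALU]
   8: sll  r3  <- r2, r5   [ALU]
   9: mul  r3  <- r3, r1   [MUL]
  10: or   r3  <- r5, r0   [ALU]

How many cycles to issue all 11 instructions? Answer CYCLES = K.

CYCLES = 8

  cy0 -> i0&i1 (add+and) dual
  cy1 -> i2 (ld) no-port MEM/MEM
  cy2 -> i3 (ld) RAW r6
  cy3 -> i4&i5 (mul+and) dual
  cy4 -> i6&i7 (add+and) dual
  cy5 -> i8 (sll) RAW+WAW r3
  cy6 -> i9 (mul) WAW r3
  cy7 -> i10 (or) tail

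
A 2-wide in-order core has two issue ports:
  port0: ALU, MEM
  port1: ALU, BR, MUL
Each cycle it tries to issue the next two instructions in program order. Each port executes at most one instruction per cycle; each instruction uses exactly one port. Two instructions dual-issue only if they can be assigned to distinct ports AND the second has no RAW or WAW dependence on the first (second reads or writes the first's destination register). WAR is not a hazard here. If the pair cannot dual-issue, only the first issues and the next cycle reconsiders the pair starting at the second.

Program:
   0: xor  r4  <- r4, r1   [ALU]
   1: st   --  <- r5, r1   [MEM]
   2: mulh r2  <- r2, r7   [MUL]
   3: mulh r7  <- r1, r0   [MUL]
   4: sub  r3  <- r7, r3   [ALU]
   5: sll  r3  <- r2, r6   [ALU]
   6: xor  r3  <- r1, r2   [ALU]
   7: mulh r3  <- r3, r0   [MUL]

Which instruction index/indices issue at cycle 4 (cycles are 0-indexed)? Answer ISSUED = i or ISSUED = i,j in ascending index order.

ISSUED = 5

[0] i0&i1  xor/st  -- pair
[1] i2  mulh  -- no-port MUL/MUL
[2] i3  mulh  -- RAW r7
[3] i4  sub  -- WAW r3
[4] i5  sll  -- WAW r3
[5] i6  xor  -- RAW+WAW r3
[6] i7  mulh  -- tail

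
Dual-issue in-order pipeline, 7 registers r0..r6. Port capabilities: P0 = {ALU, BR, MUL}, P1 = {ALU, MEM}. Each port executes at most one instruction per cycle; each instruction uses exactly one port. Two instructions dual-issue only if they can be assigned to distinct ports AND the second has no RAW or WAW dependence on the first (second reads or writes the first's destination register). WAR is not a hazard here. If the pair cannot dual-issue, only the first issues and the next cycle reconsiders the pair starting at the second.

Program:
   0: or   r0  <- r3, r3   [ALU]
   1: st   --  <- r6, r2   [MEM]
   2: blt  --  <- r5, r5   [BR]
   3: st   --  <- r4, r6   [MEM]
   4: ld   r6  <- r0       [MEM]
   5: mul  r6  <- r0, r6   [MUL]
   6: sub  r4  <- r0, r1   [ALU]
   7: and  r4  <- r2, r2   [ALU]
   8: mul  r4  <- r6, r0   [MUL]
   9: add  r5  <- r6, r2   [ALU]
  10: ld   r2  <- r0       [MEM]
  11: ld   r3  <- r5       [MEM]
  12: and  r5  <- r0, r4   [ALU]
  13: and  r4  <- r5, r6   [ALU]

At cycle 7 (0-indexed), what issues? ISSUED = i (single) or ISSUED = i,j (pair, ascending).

t=0 i0/i1:or/st ; 2-wide
t=1 i2/i3:blt/st ; 2-wide
t=2 i4:ld ; RAW+WAW r6
t=3 i5/i6:mul/sub ; 2-wide
t=4 i7:and ; WAW r4
t=5 i8/i9:mul/add ; 2-wide
t=6 i10:ld ; no-port MEM/MEM
t=7 i11/i12:ld/and ; 2-wide
t=8 i13:and ; tail

ISSUED = 11,12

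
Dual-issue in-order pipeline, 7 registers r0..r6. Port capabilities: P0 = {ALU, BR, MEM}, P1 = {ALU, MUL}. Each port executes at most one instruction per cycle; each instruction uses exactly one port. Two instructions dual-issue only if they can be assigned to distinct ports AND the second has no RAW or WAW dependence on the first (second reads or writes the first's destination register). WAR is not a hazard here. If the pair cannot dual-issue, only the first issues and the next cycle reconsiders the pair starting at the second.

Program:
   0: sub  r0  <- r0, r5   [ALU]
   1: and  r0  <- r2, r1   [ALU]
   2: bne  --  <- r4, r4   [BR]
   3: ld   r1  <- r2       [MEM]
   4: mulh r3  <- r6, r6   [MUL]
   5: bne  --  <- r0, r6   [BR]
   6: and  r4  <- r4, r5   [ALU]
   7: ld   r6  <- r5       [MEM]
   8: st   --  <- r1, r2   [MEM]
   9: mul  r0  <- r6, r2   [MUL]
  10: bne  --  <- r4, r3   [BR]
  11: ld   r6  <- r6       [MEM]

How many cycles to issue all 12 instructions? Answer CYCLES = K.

CYCLES = 8

0. sub @i0  | WAW r0
1. and bne @i1,i2  | pair
2. ld mulh @i3,i4  | pair
3. bne and @i5,i6  | pair
4. ld @i7  | no-port MEM/MEM
5. st mul @i8,i9  | pair
6. bne @i10  | no-port BR/MEM
7. ld @i11  | tail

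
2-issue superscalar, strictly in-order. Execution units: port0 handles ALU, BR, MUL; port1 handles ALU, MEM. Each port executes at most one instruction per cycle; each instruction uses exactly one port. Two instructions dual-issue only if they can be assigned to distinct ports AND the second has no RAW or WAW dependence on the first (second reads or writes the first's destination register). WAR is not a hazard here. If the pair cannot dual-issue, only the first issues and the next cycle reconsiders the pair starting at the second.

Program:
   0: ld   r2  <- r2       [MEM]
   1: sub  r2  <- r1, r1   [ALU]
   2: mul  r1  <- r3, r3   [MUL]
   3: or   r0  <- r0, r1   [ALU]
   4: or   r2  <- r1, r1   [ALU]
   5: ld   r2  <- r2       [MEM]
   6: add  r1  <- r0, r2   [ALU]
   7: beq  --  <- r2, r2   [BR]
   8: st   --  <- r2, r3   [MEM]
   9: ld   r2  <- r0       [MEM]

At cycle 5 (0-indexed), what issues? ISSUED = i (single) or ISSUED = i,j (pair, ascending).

ISSUED = 8

c0: i0 ld  WAW r2
c1: i1/i2 sub/mul  pair
c2: i3/i4 or/or  pair
c3: i5 ld  RAW r2
c4: i6/i7 add/beq  pair
c5: i8 st  no-port MEM/MEM
c6: i9 ld  tail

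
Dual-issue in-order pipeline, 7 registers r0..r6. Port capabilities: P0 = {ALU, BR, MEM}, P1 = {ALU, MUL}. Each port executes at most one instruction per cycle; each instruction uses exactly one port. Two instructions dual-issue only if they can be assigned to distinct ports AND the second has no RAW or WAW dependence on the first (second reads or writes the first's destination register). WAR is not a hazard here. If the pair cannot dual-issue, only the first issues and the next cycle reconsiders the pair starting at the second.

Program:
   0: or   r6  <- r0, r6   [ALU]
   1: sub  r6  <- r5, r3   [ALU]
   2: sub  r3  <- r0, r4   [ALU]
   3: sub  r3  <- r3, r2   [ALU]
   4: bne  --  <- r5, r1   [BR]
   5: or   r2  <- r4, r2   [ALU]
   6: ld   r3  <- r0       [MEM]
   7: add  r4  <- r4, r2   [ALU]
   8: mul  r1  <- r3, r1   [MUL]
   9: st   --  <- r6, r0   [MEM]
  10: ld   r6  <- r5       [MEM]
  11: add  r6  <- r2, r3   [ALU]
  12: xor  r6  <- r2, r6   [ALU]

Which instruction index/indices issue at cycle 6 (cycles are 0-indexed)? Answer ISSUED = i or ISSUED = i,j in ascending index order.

ISSUED = 10

[0] i0  or  -- WAW r6
[1] i1,i2  sub;sub  -- 2-wide
[2] i3,i4  sub;bne  -- 2-wide
[3] i5,i6  or;ld  -- 2-wide
[4] i7,i8  add;mul  -- 2-wide
[5] i9  st  -- no-port MEM/MEM
[6] i10  ld  -- WAW r6
[7] i11  add  -- RAW+WAW r6
[8] i12  xor  -- tail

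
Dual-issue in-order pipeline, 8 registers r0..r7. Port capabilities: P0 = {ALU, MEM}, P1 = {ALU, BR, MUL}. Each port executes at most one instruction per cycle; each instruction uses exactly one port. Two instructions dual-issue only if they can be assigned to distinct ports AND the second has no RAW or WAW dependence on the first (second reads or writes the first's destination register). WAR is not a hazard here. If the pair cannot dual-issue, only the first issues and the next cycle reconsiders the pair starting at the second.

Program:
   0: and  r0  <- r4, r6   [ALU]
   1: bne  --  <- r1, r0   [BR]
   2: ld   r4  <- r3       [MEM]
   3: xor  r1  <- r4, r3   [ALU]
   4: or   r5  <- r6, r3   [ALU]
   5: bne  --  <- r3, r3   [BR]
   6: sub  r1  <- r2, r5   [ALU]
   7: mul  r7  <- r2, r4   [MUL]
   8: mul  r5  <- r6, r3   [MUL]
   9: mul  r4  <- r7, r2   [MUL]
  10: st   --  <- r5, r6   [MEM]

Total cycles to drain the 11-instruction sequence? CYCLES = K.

t=0 i0:and ; RAW r0
t=1 i1&i2:bne/ld ; 2-wide
t=2 i3&i4:xor/or ; 2-wide
t=3 i5&i6:bne/sub ; 2-wide
t=4 i7:mul ; no-port MUL/MUL
t=5 i8:mul ; no-port MUL/MUL
t=6 i9&i10:mul/st ; 2-wide

CYCLES = 7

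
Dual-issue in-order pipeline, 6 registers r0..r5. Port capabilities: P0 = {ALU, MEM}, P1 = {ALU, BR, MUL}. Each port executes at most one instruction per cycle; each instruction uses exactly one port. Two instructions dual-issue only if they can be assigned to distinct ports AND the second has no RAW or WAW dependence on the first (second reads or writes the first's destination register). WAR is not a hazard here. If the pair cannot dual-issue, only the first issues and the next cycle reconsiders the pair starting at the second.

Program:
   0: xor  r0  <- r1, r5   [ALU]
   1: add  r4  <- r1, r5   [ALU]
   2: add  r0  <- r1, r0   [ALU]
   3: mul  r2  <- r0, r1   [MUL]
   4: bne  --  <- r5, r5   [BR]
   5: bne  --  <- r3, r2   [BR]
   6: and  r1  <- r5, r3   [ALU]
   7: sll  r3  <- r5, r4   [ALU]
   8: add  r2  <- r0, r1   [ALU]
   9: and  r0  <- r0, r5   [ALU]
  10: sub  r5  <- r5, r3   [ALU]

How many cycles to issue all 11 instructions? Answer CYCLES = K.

CYCLES = 7

#0 head=0: xor.ALU add.ALU i0+i1 dual
#1 head=2: add.ALU i2 RAW r0
#2 head=3: mul.MUL i3 no-port MUL/BR
#3 head=4: bne.BR i4 no-port BR/BR
#4 head=5: bne.BR and.ALU i5+i6 dual
#5 head=7: sll.ALU add.ALU i7+i8 dual
#6 head=9: and.ALU sub.ALU i9+i10 dual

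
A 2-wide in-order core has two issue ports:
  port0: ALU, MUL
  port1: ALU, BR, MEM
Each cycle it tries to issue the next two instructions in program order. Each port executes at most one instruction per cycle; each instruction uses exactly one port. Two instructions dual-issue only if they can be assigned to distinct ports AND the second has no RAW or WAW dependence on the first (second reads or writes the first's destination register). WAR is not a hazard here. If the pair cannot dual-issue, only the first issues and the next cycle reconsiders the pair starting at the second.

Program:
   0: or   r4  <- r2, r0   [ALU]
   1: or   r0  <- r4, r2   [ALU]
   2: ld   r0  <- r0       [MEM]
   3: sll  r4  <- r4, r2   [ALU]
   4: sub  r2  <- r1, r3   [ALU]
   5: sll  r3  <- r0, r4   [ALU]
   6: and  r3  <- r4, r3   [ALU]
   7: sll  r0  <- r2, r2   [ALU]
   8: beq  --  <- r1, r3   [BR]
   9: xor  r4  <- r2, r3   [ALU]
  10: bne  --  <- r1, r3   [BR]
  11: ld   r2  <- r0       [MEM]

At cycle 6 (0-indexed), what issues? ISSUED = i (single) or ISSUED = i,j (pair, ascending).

  cy0 -> i0 (or) RAW r4
  cy1 -> i1 (or) RAW+WAW r0
  cy2 -> i2+i3 (ld;sll) pair
  cy3 -> i4+i5 (sub;sll) pair
  cy4 -> i6+i7 (and;sll) pair
  cy5 -> i8+i9 (beq;xor) pair
  cy6 -> i10 (bne) no-port BR/MEM
  cy7 -> i11 (ld) tail

ISSUED = 10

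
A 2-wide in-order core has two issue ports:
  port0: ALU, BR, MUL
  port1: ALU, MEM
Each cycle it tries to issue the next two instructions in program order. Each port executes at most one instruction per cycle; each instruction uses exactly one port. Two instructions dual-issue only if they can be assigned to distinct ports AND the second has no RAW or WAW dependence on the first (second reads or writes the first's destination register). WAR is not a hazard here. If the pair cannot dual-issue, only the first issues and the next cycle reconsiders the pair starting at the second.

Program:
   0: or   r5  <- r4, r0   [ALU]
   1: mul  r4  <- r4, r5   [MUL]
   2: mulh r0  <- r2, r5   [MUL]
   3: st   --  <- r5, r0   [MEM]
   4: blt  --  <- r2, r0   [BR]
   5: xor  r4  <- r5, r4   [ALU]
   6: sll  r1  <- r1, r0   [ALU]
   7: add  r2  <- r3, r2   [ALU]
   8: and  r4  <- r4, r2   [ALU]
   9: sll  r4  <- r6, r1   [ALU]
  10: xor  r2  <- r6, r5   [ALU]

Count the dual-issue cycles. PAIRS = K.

#0 head=0: or i0 RAW r5
#1 head=1: mul i1 no-port MUL/MUL
#2 head=2: mulh i2 RAW r0
#3 head=3: st blt i3/i4 2-wide
#4 head=5: xor sll i5/i6 2-wide
#5 head=7: add i7 RAW r2
#6 head=8: and i8 WAW r4
#7 head=9: sll xor i9/i10 2-wide

PAIRS = 3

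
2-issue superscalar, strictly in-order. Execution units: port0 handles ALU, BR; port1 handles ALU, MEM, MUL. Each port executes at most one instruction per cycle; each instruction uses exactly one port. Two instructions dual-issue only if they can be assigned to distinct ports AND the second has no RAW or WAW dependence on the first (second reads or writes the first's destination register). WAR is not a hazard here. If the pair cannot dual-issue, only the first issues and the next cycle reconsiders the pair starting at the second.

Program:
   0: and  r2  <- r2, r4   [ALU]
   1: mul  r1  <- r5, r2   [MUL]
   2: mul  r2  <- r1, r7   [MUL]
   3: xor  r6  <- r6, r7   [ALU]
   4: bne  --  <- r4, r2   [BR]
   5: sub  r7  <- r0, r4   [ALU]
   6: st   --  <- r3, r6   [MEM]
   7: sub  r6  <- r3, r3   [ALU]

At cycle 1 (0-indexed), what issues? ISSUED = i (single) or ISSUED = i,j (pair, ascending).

t=0 i0:and.ALU ; RAW r2
t=1 i1:mul.MUL ; no-port MUL/MUL
t=2 i2,i3:mul.MUL xor.ALU ; 2-wide
t=3 i4,i5:bne.BR sub.ALU ; 2-wide
t=4 i6,i7:st.MEM sub.ALU ; 2-wide

ISSUED = 1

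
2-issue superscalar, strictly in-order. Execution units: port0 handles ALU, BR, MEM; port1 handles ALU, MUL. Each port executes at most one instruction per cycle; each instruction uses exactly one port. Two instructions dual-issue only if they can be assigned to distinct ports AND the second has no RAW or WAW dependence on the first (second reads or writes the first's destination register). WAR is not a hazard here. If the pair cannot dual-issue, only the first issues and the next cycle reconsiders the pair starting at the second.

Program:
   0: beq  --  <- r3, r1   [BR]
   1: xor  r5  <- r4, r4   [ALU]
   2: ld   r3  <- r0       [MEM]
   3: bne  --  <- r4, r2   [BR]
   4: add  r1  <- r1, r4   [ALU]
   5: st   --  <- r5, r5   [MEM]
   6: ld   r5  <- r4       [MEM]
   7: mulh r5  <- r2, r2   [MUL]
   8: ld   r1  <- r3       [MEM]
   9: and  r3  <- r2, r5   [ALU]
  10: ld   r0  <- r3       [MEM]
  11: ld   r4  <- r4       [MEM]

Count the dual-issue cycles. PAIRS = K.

PAIRS = 3

  cy0 -> i0&i1 (beq+xor) dual
  cy1 -> i2 (ld) no-port MEM/BR
  cy2 -> i3&i4 (bne+add) dual
  cy3 -> i5 (st) no-port MEM/MEM
  cy4 -> i6 (ld) WAW r5
  cy5 -> i7&i8 (mulh+ld) dual
  cy6 -> i9 (and) RAW r3
  cy7 -> i10 (ld) no-port MEM/MEM
  cy8 -> i11 (ld) tail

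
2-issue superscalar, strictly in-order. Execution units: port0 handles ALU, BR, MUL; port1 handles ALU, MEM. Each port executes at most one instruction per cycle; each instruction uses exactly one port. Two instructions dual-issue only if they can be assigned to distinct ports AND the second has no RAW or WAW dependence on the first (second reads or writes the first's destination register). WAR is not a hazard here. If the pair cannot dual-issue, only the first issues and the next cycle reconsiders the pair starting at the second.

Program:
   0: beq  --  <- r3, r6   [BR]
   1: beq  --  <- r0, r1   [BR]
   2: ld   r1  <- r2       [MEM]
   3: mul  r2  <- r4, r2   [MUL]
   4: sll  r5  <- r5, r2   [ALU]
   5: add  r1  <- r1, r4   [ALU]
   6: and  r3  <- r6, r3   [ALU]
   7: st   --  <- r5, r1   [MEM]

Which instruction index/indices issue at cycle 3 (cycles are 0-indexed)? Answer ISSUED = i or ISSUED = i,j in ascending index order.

#0 head=0: beq.BR i0 no-port BR/BR
#1 head=1: beq.BR/ld.MEM i1/i2 dual
#2 head=3: mul.MUL i3 RAW r2
#3 head=4: sll.ALU/add.ALU i4/i5 dual
#4 head=6: and.ALU/st.MEM i6/i7 dual

ISSUED = 4,5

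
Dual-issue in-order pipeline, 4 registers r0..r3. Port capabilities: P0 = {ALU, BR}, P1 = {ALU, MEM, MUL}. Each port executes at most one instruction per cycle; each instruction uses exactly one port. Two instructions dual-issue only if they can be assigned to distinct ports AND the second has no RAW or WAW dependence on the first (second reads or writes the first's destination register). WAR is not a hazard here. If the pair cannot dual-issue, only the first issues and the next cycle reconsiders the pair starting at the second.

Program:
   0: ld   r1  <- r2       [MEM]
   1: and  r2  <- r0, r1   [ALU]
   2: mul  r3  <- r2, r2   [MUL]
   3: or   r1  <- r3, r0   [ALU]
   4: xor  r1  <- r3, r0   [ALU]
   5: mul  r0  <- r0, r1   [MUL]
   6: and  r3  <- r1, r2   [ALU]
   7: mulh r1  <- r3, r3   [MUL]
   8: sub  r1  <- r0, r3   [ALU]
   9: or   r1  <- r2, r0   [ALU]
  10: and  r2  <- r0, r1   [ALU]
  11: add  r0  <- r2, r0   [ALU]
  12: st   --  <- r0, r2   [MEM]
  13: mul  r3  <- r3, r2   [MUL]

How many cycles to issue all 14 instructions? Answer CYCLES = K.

CYCLES = 13

  cy0 -> i0 (ld.MEM) RAW r1
  cy1 -> i1 (and.ALU) RAW r2
  cy2 -> i2 (mul.MUL) RAW r3
  cy3 -> i3 (or.ALU) WAW r1
  cy4 -> i4 (xor.ALU) RAW r1
  cy5 -> i5,i6 (mul.MUL/and.ALU) 2-wide
  cy6 -> i7 (mulh.MUL) WAW r1
  cy7 -> i8 (sub.ALU) WAW r1
  cy8 -> i9 (or.ALU) RAW r1
  cy9 -> i10 (and.ALU) RAW r2
  cy10 -> i11 (add.ALU) RAW r0
  cy11 -> i12 (st.MEM) no-port MEM/MUL
  cy12 -> i13 (mul.MUL) tail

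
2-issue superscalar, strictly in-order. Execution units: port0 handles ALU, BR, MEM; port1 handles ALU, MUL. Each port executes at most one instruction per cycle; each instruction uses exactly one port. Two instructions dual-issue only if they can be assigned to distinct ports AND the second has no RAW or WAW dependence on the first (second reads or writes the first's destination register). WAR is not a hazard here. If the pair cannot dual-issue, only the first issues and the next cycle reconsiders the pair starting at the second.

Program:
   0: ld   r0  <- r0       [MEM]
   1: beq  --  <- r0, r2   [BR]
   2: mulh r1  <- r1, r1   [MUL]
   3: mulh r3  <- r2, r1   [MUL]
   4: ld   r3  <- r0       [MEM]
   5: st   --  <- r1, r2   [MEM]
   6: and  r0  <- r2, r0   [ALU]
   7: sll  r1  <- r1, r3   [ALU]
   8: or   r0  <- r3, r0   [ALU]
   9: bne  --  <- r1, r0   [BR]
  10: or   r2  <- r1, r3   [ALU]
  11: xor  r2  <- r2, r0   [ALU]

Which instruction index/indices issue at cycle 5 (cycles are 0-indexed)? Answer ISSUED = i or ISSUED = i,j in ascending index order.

ISSUED = 7,8

c0: i0 ld.MEM  no-port MEM/BR
c1: i1/i2 beq.BR+mulh.MUL  pair
c2: i3 mulh.MUL  WAW r3
c3: i4 ld.MEM  no-port MEM/MEM
c4: i5/i6 st.MEM+and.ALU  pair
c5: i7/i8 sll.ALU+or.ALU  pair
c6: i9/i10 bne.BR+or.ALU  pair
c7: i11 xor.ALU  tail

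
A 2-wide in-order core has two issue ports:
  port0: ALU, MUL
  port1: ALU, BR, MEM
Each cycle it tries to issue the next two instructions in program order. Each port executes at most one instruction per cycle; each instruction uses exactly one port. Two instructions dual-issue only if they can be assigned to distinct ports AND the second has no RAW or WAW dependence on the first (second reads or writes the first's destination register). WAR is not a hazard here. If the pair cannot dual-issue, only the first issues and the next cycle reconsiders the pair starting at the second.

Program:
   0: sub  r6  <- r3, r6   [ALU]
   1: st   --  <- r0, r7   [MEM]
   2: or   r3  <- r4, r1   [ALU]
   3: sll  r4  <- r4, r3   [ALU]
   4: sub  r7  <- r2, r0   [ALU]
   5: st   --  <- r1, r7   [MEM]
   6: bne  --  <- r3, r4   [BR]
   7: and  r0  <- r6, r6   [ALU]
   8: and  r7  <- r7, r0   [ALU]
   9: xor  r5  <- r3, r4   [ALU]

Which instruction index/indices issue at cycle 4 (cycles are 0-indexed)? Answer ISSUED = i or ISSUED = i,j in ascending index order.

0. sub st @i0,i1  | 2-wide
1. or @i2  | RAW r3
2. sll sub @i3,i4  | 2-wide
3. st @i5  | no-port MEM/BR
4. bne and @i6,i7  | 2-wide
5. and xor @i8,i9  | 2-wide

ISSUED = 6,7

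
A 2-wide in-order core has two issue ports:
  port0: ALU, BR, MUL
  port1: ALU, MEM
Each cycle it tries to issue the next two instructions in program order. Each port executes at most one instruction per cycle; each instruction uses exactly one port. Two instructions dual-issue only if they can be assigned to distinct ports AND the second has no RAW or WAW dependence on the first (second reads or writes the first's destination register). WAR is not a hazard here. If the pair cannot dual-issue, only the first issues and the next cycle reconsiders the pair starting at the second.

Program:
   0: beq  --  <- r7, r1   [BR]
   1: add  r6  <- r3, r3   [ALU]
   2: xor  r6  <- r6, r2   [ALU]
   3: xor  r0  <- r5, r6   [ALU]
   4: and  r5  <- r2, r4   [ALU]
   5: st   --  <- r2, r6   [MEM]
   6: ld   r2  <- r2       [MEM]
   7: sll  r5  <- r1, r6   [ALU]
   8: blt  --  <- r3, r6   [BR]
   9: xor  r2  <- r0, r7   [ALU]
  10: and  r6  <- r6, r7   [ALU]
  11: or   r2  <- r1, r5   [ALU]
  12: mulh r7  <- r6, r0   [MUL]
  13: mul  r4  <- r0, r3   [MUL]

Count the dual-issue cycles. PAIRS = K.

  cy0 -> i0&i1 (beq.BR+add.ALU) pair
  cy1 -> i2 (xor.ALU) RAW r6
  cy2 -> i3&i4 (xor.ALU+and.ALU) pair
  cy3 -> i5 (st.MEM) no-port MEM/MEM
  cy4 -> i6&i7 (ld.MEM+sll.ALU) pair
  cy5 -> i8&i9 (blt.BR+xor.ALU) pair
  cy6 -> i10&i11 (and.ALU+or.ALU) pair
  cy7 -> i12 (mulh.MUL) no-port MUL/MUL
  cy8 -> i13 (mul.MUL) tail

PAIRS = 5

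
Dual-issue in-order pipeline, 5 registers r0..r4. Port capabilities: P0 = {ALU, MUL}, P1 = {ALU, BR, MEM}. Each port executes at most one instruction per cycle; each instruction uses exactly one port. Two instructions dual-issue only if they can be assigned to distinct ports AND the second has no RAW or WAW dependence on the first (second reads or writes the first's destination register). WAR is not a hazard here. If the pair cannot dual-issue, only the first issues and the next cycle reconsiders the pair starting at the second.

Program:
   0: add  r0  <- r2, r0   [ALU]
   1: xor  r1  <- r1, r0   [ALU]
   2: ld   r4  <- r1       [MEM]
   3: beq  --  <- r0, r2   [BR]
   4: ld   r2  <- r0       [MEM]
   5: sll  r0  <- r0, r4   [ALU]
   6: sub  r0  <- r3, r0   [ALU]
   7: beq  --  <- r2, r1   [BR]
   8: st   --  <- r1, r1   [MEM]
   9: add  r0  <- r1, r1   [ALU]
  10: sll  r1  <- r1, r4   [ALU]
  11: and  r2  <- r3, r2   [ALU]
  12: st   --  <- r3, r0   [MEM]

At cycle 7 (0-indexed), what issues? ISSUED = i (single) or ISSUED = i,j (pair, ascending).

ISSUED = 10,11

c0: i0 add  RAW r0
c1: i1 xor  RAW r1
c2: i2 ld  no-port MEM/BR
c3: i3 beq  no-port BR/MEM
c4: i4+i5 ld;sll  dual
c5: i6+i7 sub;beq  dual
c6: i8+i9 st;add  dual
c7: i10+i11 sll;and  dual
c8: i12 st  tail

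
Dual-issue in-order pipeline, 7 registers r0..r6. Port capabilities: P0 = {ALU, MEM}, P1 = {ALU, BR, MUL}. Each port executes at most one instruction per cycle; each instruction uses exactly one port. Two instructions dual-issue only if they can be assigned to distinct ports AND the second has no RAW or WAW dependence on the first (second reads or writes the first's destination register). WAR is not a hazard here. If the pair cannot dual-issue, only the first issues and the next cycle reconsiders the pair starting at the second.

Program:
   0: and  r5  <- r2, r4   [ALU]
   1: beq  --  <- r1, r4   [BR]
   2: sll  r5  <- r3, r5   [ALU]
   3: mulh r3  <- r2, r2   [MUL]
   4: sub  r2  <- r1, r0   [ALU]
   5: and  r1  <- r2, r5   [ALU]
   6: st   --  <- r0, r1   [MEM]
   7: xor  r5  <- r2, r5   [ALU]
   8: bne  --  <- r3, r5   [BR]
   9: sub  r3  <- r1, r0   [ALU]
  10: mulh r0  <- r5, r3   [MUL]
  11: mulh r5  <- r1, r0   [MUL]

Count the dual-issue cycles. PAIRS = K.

PAIRS = 4

t=0 i0,i1:and.ALU+beq.BR ; dual
t=1 i2,i3:sll.ALU+mulh.MUL ; dual
t=2 i4:sub.ALU ; RAW r2
t=3 i5:and.ALU ; RAW r1
t=4 i6,i7:st.MEM+xor.ALU ; dual
t=5 i8,i9:bne.BR+sub.ALU ; dual
t=6 i10:mulh.MUL ; no-port MUL/MUL
t=7 i11:mulh.MUL ; tail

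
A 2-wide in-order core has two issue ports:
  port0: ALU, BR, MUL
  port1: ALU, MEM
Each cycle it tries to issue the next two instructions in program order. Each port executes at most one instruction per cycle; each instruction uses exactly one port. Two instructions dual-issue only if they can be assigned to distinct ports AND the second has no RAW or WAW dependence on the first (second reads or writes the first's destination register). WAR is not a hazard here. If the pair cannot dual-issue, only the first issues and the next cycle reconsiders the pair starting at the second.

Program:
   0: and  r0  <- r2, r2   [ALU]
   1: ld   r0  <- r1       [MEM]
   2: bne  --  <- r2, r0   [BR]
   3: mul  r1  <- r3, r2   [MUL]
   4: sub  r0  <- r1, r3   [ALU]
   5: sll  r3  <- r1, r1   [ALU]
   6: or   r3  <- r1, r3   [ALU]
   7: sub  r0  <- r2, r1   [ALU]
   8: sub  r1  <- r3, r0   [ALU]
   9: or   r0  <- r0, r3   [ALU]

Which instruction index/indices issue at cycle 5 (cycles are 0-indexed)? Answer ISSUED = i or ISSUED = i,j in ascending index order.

ISSUED = 6,7

0. and.ALU @i0  | WAW r0
1. ld.MEM @i1  | RAW r0
2. bne.BR @i2  | no-port BR/MUL
3. mul.MUL @i3  | RAW r1
4. sub.ALU+sll.ALU @i4/i5  | dual
5. or.ALU+sub.ALU @i6/i7  | dual
6. sub.ALU+or.ALU @i8/i9  | dual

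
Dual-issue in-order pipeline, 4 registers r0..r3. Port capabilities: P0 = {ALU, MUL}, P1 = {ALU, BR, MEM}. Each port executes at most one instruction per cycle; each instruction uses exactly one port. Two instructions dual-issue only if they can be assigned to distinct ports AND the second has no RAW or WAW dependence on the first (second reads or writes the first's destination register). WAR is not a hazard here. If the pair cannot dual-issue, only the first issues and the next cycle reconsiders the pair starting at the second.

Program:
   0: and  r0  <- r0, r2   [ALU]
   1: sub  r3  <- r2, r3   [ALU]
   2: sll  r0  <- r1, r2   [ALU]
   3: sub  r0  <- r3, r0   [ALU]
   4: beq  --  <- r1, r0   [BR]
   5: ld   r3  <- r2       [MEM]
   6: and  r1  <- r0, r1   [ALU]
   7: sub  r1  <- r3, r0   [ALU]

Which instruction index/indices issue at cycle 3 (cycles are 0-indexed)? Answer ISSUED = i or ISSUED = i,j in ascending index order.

ISSUED = 4

t=0 i0+i1:and.ALU sub.ALU ; 2-wide
t=1 i2:sll.ALU ; RAW+WAW r0
t=2 i3:sub.ALU ; RAW r0
t=3 i4:beq.BR ; no-port BR/MEM
t=4 i5+i6:ld.MEM and.ALU ; 2-wide
t=5 i7:sub.ALU ; tail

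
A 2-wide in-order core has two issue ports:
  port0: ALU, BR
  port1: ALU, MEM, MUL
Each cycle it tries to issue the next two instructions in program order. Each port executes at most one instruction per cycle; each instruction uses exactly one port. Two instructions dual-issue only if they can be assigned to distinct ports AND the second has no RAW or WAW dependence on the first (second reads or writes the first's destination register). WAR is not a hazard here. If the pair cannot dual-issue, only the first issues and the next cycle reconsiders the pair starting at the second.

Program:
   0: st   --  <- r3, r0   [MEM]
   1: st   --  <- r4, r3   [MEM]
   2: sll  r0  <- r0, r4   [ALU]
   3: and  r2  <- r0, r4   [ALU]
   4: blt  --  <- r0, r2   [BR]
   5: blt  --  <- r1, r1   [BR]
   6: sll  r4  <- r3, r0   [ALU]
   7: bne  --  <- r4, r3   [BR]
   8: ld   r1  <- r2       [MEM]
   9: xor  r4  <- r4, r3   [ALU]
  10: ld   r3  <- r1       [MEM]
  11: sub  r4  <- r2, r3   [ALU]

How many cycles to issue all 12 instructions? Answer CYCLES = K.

t=0 i0:st.MEM ; no-port MEM/MEM
t=1 i1/i2:st.MEM;sll.ALU ; pair
t=2 i3:and.ALU ; RAW r2
t=3 i4:blt.BR ; no-port BR/BR
t=4 i5/i6:blt.BR;sll.ALU ; pair
t=5 i7/i8:bne.BR;ld.MEM ; pair
t=6 i9/i10:xor.ALU;ld.MEM ; pair
t=7 i11:sub.ALU ; tail

CYCLES = 8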